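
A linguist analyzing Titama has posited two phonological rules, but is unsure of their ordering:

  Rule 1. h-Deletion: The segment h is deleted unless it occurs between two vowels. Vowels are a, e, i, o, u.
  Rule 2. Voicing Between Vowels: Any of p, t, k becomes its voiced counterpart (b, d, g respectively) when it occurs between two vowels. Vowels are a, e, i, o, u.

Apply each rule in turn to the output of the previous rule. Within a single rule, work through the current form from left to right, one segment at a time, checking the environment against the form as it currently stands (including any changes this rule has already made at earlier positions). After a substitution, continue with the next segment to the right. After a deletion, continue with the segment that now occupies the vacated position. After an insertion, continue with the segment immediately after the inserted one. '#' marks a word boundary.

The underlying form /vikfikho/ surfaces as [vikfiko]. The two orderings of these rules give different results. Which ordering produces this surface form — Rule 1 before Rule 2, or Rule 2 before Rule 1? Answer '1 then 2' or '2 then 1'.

Order 1 then 2:
  1 h-Deletion: [vikfikho] → [vikfiko]
  2 Voicing Between Vowels: [vikfiko] → [vikfigo]
  result: [vikfigo]
Order 2 then 1:
  2 Voicing Between Vowels: no change — [vikfikho]
  1 h-Deletion: [vikfikho] → [vikfiko]
  result: [vikfiko]

2 then 1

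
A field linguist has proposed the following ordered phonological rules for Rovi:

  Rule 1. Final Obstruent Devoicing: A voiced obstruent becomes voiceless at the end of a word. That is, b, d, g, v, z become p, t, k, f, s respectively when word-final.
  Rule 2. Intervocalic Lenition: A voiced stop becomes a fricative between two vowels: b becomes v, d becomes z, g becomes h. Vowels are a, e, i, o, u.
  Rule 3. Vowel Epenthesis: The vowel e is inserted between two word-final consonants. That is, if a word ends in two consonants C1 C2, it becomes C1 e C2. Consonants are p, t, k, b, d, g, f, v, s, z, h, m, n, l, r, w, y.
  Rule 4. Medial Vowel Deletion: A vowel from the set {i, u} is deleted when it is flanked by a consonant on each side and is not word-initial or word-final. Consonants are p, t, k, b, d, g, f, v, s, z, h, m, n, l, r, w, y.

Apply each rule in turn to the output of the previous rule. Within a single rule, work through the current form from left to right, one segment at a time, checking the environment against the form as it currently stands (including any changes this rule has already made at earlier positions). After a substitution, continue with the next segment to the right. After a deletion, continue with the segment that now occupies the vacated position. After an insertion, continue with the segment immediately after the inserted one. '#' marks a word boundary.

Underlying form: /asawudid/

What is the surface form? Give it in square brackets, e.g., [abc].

Rule 1 Final Obstruent Devoicing: [asawudid] → [asawudit]
Rule 2 Intervocalic Lenition: [asawudit] → [asawuzit]
Rule 3 Vowel Epenthesis: no change — [asawuzit]
Rule 4 Medial Vowel Deletion: [asawuzit] → [asawzt]

[asawzt]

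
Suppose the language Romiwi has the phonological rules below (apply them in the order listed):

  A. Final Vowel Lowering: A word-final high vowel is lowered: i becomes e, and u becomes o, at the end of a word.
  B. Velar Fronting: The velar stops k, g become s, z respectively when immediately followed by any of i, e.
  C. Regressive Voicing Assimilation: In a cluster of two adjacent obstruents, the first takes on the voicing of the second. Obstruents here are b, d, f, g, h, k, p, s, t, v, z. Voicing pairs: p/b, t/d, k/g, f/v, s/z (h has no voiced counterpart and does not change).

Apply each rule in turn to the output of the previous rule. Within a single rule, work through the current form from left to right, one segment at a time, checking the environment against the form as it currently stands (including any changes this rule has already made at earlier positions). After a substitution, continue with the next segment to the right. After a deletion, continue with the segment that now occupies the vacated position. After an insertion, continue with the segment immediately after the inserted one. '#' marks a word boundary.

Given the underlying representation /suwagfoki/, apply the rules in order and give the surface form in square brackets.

[suwakfose]

A Final Vowel Lowering: [suwagfoki] → [suwagfoke]
B Velar Fronting: [suwagfoke] → [suwagfose]
C Regressive Voicing Assimilation: [suwagfose] → [suwakfose]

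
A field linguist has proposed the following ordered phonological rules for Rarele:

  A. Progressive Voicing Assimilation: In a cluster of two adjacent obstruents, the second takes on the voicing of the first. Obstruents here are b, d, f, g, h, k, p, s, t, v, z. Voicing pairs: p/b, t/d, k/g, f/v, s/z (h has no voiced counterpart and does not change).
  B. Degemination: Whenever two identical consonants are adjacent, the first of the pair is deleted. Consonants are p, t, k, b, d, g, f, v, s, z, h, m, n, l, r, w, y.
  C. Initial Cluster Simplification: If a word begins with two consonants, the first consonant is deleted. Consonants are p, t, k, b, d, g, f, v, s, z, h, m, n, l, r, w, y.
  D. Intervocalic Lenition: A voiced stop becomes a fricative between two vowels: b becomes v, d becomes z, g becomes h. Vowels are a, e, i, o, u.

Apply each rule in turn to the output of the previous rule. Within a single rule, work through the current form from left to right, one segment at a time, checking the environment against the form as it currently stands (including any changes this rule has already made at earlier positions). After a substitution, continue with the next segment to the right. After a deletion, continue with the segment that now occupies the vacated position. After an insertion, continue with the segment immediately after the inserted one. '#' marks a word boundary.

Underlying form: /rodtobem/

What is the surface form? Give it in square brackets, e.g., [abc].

A Progressive Voicing Assimilation: [rodtobem] → [roddobem]
B Degemination: [roddobem] → [rodobem]
C Initial Cluster Simplification: no change — [rodobem]
D Intervocalic Lenition: [rodobem] → [rozovem]

[rozovem]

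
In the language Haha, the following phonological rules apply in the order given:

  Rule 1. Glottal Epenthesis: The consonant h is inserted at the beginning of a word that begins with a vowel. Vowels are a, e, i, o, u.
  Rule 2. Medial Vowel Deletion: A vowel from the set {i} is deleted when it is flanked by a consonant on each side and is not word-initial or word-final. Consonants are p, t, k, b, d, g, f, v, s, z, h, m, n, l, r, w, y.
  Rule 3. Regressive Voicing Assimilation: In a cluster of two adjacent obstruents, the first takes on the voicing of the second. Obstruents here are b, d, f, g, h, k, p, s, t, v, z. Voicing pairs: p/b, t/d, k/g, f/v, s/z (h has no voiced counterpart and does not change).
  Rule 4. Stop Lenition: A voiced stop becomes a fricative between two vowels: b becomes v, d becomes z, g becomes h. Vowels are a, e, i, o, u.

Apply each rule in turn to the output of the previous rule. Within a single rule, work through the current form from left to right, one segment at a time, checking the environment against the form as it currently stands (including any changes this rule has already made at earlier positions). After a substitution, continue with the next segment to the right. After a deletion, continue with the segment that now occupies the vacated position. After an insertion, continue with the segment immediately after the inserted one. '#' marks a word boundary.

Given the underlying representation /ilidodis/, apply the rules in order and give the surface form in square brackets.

[hldots]

Rule 1 Glottal Epenthesis: [ilidodis] → [hilidodis]
Rule 2 Medial Vowel Deletion: [hilidodis] → [hldods]
Rule 3 Regressive Voicing Assimilation: [hldods] → [hldots]
Rule 4 Stop Lenition: no change — [hldots]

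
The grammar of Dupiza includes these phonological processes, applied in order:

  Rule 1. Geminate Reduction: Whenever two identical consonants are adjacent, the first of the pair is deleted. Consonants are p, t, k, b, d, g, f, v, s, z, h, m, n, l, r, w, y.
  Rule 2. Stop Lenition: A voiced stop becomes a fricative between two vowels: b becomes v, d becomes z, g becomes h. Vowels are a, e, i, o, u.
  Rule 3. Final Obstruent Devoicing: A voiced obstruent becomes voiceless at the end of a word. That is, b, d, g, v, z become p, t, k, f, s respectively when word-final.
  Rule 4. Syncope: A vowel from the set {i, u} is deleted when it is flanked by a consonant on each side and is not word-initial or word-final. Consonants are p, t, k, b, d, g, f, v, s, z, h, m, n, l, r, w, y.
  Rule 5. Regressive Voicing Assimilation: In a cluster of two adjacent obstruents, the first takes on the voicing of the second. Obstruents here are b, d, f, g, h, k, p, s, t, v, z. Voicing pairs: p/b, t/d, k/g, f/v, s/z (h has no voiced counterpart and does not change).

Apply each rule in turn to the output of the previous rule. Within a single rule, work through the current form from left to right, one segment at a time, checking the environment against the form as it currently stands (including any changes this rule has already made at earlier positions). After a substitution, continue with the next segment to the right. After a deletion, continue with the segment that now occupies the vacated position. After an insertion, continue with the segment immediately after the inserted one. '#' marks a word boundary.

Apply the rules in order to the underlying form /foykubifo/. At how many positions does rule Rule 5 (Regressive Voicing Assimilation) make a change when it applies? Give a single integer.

2

Rule 1 Geminate Reduction: no change — [foykubifo]
Rule 2 Stop Lenition: [foykubifo] → [foykuvifo]
Rule 3 Final Obstruent Devoicing: no change — [foykuvifo]
Rule 4 Syncope: [foykuvifo] → [foykvfo]
Rule 5 Regressive Voicing Assimilation: [foykvfo] → [foygffo]
Rule Rule 5 changed 2 position(s).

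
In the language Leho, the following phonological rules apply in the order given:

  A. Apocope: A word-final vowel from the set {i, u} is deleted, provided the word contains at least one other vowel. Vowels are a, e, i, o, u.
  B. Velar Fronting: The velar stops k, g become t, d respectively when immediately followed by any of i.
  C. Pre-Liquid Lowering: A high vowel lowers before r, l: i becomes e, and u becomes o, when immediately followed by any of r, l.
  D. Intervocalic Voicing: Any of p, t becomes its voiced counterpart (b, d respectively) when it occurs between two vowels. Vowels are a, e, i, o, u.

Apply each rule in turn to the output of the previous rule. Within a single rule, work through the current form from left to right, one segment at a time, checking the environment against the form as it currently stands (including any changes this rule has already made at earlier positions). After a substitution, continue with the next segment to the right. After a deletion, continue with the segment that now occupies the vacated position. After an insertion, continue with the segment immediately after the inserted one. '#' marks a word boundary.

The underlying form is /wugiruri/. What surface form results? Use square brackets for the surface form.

A Apocope: [wugiruri] → [wugirur]
B Velar Fronting: [wugirur] → [wudirur]
C Pre-Liquid Lowering: [wudirur] → [wuderor]
D Intervocalic Voicing: no change — [wuderor]

[wuderor]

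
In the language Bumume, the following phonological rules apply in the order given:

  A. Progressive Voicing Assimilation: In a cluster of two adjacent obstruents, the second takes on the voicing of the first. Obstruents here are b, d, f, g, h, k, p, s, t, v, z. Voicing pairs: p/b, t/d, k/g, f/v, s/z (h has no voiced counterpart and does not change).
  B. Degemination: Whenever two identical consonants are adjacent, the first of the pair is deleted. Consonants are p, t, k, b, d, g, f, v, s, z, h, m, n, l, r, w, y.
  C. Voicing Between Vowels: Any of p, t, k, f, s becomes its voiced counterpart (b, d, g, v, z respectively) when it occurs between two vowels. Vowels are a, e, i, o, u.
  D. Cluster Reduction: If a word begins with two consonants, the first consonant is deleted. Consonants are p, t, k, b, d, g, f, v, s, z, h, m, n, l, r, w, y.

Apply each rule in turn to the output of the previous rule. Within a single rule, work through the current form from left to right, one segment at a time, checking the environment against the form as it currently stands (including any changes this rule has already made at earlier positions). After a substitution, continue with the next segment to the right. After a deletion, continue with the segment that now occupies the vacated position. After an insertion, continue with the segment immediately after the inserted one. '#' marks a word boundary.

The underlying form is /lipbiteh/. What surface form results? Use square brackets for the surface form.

[libideh]

A Progressive Voicing Assimilation: [lipbiteh] → [lippiteh]
B Degemination: [lippiteh] → [lipiteh]
C Voicing Between Vowels: [lipiteh] → [libideh]
D Cluster Reduction: no change — [libideh]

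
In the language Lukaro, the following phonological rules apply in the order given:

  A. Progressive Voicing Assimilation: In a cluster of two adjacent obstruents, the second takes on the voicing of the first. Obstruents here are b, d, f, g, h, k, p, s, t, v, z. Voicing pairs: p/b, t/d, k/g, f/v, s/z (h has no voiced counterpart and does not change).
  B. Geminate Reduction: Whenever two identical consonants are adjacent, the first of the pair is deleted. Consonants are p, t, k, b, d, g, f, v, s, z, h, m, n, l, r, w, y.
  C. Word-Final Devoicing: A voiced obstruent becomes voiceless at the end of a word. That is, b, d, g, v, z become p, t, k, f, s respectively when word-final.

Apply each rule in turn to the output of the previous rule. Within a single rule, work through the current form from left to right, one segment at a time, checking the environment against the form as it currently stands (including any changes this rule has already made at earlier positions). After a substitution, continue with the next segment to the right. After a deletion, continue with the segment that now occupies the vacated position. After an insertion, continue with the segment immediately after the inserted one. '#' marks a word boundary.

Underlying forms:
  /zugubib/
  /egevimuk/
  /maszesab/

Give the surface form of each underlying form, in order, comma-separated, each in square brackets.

/zugubib/:
  A Progressive Voicing Assimilation: no change — [zugubib]
  B Geminate Reduction: no change — [zugubib]
  C Word-Final Devoicing: [zugubib] → [zugubip]
/egevimuk/:
  A Progressive Voicing Assimilation: no change — [egevimuk]
  B Geminate Reduction: no change — [egevimuk]
  C Word-Final Devoicing: no change — [egevimuk]
/maszesab/:
  A Progressive Voicing Assimilation: [maszesab] → [massesab]
  B Geminate Reduction: [massesab] → [masesab]
  C Word-Final Devoicing: [masesab] → [masesap]

[zugubip], [egevimuk], [masesap]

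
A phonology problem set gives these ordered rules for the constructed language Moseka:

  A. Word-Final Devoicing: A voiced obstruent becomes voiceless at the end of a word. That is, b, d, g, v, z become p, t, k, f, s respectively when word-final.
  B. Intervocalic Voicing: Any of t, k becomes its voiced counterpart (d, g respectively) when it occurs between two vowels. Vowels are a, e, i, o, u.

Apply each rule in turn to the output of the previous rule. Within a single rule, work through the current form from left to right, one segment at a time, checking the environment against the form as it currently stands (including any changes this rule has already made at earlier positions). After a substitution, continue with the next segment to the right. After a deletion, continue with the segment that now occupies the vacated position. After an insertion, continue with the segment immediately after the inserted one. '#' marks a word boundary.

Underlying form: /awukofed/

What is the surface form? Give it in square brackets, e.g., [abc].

A Word-Final Devoicing: [awukofed] → [awukofet]
B Intervocalic Voicing: [awukofet] → [awugofet]

[awugofet]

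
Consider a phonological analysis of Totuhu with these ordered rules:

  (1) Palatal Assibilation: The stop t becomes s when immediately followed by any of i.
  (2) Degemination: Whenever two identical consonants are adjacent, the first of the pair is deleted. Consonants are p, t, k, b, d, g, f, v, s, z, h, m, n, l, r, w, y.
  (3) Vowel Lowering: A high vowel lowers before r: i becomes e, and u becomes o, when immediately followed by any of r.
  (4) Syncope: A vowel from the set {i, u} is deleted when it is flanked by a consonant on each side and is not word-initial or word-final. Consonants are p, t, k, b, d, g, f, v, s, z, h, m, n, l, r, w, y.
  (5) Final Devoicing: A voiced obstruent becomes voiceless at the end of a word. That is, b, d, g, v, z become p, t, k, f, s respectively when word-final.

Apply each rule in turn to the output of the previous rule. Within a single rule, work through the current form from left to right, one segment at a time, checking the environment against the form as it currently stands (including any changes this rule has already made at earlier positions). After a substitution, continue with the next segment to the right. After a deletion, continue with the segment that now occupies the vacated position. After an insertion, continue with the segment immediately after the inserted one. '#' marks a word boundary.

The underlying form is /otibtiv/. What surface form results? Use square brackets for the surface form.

(1) Palatal Assibilation: [otibtiv] → [osibsiv]
(2) Degemination: no change — [osibsiv]
(3) Vowel Lowering: no change — [osibsiv]
(4) Syncope: [osibsiv] → [osbsv]
(5) Final Devoicing: [osbsv] → [osbsf]

[osbsf]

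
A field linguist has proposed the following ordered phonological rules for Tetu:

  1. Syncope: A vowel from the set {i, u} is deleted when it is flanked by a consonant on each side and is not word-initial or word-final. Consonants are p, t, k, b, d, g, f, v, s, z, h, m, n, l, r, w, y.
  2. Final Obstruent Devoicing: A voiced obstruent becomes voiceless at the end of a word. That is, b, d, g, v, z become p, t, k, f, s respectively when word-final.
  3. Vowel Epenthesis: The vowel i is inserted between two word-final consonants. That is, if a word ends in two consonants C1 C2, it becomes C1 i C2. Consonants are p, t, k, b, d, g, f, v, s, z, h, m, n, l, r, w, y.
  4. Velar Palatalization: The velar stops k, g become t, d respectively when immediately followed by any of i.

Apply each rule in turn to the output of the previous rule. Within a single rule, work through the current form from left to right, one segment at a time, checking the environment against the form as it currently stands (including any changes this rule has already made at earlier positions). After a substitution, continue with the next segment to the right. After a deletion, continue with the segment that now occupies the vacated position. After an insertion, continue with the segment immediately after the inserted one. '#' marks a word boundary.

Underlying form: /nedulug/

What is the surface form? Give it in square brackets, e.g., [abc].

1 Syncope: [nedulug] → [nedlg]
2 Final Obstruent Devoicing: [nedlg] → [nedlk]
3 Vowel Epenthesis: [nedlk] → [nedlik]
4 Velar Palatalization: no change — [nedlik]

[nedlik]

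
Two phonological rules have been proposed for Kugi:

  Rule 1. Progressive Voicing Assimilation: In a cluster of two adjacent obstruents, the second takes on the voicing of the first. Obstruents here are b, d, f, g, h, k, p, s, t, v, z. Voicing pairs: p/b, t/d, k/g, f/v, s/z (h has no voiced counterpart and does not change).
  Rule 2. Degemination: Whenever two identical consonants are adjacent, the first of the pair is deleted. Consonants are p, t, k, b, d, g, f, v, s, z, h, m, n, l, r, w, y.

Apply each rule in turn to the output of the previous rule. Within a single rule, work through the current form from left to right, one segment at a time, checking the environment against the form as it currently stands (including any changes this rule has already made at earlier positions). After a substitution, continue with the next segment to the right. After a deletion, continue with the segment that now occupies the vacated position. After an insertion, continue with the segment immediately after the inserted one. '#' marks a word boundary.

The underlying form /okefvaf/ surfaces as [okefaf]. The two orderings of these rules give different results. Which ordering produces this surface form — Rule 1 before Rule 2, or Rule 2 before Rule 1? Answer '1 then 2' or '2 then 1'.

1 then 2

Order 1 then 2:
  1 Progressive Voicing Assimilation: [okefvaf] → [okeffaf]
  2 Degemination: [okeffaf] → [okefaf]
  result: [okefaf]
Order 2 then 1:
  2 Degemination: no change — [okefvaf]
  1 Progressive Voicing Assimilation: [okefvaf] → [okeffaf]
  result: [okeffaf]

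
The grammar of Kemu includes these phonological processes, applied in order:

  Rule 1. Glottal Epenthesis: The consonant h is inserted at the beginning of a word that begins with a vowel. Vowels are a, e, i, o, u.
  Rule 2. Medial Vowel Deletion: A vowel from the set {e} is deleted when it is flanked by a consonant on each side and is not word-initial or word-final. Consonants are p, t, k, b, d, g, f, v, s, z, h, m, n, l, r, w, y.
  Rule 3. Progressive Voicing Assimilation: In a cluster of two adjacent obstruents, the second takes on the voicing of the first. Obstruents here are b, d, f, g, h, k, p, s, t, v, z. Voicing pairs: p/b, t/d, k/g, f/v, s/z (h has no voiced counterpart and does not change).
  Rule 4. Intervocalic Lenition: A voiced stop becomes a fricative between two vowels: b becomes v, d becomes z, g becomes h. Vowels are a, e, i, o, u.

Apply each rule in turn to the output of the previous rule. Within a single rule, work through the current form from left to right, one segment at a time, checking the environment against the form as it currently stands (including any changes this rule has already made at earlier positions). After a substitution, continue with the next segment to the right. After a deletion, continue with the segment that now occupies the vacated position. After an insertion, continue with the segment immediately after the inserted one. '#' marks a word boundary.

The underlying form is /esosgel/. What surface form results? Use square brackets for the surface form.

Rule 1 Glottal Epenthesis: [esosgel] → [hesosgel]
Rule 2 Medial Vowel Deletion: [hesosgel] → [hsosgl]
Rule 3 Progressive Voicing Assimilation: [hsosgl] → [hsoskl]
Rule 4 Intervocalic Lenition: no change — [hsoskl]

[hsoskl]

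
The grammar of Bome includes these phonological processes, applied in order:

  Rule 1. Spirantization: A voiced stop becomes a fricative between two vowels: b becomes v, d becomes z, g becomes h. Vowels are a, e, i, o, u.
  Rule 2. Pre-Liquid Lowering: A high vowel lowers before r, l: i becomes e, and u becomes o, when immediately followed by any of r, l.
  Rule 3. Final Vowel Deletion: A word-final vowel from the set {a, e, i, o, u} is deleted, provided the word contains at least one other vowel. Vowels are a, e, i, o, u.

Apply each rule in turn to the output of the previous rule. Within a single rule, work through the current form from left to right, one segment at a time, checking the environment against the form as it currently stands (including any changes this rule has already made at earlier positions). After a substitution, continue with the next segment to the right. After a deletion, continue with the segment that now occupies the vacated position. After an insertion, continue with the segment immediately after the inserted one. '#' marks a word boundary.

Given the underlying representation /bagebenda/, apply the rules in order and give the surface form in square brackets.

[bahevend]

Rule 1 Spirantization: [bagebenda] → [bahevenda]
Rule 2 Pre-Liquid Lowering: no change — [bahevenda]
Rule 3 Final Vowel Deletion: [bahevenda] → [bahevend]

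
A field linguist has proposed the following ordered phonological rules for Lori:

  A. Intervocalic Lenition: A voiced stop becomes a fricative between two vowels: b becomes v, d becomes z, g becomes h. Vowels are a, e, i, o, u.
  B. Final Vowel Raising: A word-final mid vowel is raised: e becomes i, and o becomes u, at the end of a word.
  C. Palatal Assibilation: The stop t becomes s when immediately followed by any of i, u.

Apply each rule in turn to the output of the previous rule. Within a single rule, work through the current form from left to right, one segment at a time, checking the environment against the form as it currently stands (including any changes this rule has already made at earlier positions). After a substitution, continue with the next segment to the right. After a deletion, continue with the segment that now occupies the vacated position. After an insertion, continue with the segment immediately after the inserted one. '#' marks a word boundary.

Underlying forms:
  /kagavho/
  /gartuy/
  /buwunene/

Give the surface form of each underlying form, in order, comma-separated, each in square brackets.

/kagavho/:
  A Intervocalic Lenition: [kagavho] → [kahavho]
  B Final Vowel Raising: [kahavho] → [kahavhu]
  C Palatal Assibilation: no change — [kahavhu]
/gartuy/:
  A Intervocalic Lenition: no change — [gartuy]
  B Final Vowel Raising: no change — [gartuy]
  C Palatal Assibilation: [gartuy] → [garsuy]
/buwunene/:
  A Intervocalic Lenition: no change — [buwunene]
  B Final Vowel Raising: [buwunene] → [buwuneni]
  C Palatal Assibilation: no change — [buwuneni]

[kahavhu], [garsuy], [buwuneni]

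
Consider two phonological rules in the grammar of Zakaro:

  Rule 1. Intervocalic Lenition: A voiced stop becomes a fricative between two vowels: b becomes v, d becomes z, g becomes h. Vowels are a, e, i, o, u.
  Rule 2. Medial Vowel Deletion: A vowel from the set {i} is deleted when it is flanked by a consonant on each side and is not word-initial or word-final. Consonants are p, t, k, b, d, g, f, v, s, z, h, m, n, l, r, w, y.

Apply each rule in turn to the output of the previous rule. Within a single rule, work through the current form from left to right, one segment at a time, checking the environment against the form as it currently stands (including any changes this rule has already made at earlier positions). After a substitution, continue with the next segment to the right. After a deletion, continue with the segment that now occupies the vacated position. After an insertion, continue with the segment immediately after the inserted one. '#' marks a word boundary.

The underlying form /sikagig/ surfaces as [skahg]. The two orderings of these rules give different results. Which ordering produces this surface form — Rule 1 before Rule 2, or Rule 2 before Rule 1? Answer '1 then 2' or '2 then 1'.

1 then 2

Order 1 then 2:
  1 Intervocalic Lenition: [sikagig] → [sikahig]
  2 Medial Vowel Deletion: [sikahig] → [skahg]
  result: [skahg]
Order 2 then 1:
  2 Medial Vowel Deletion: [sikagig] → [skagg]
  1 Intervocalic Lenition: no change — [skagg]
  result: [skagg]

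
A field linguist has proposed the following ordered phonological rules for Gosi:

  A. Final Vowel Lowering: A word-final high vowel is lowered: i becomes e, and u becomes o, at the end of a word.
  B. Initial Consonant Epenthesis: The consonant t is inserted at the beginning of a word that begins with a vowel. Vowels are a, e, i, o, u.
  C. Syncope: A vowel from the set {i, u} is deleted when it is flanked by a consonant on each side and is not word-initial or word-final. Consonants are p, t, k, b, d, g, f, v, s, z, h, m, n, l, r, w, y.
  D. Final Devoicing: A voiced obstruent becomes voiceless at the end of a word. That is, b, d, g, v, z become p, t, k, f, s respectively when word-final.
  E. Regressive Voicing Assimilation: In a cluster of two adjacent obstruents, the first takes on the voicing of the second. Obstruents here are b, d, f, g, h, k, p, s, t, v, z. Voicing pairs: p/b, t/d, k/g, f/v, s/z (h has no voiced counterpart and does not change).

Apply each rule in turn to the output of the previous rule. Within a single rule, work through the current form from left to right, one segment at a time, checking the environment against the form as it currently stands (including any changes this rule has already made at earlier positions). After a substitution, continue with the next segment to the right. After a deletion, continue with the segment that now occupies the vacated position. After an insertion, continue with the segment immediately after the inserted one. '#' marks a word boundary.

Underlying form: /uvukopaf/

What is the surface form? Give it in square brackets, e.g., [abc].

A Final Vowel Lowering: no change — [uvukopaf]
B Initial Consonant Epenthesis: [uvukopaf] → [tuvukopaf]
C Syncope: [tuvukopaf] → [tvkopaf]
D Final Devoicing: no change — [tvkopaf]
E Regressive Voicing Assimilation: [tvkopaf] → [dfkopaf]

[dfkopaf]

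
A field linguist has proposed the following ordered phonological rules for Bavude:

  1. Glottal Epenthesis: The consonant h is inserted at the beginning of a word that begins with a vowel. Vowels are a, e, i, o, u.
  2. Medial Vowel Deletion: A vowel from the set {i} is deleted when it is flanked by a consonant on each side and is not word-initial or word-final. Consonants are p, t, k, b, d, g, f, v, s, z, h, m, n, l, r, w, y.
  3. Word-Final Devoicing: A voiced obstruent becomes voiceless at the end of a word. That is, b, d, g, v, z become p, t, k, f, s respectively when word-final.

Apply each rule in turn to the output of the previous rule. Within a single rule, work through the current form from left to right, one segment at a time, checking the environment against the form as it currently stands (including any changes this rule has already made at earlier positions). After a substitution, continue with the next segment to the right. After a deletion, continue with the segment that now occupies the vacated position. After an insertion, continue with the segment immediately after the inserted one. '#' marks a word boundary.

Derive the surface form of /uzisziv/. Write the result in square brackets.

[huzszf]

1 Glottal Epenthesis: [uzisziv] → [huzisziv]
2 Medial Vowel Deletion: [huzisziv] → [huzszv]
3 Word-Final Devoicing: [huzszv] → [huzszf]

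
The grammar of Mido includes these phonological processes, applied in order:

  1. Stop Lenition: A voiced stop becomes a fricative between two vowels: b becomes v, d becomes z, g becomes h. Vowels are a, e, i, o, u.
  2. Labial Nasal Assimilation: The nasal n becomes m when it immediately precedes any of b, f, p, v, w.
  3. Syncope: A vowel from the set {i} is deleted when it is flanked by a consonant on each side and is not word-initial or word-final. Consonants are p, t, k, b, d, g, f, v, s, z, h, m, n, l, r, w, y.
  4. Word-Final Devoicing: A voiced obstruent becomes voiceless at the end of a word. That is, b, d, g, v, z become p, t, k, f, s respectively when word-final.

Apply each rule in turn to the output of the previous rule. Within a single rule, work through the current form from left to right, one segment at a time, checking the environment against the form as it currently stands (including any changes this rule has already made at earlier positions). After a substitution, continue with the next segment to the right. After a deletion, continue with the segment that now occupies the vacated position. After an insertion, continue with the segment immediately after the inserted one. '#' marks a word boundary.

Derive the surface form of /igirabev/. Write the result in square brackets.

[ihravef]

1 Stop Lenition: [igirabev] → [ihiravev]
2 Labial Nasal Assimilation: no change — [ihiravev]
3 Syncope: [ihiravev] → [ihravev]
4 Word-Final Devoicing: [ihravev] → [ihravef]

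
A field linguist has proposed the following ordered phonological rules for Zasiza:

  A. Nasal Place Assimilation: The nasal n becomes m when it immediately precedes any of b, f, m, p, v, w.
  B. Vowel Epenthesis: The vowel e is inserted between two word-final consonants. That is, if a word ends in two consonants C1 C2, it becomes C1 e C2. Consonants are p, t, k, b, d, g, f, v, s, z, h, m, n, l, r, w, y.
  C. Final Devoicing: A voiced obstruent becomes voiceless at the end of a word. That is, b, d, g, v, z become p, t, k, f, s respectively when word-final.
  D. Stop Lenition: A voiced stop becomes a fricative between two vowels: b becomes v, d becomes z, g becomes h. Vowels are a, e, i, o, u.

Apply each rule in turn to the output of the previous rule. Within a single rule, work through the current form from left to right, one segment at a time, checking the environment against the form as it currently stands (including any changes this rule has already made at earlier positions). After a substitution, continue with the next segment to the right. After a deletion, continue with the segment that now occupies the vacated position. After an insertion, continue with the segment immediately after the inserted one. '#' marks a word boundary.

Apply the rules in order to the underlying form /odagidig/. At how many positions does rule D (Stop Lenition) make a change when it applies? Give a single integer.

A Nasal Place Assimilation: no change — [odagidig]
B Vowel Epenthesis: no change — [odagidig]
C Final Devoicing: [odagidig] → [odagidik]
D Stop Lenition: [odagidik] → [ozahizik]
Rule D changed 3 position(s).

3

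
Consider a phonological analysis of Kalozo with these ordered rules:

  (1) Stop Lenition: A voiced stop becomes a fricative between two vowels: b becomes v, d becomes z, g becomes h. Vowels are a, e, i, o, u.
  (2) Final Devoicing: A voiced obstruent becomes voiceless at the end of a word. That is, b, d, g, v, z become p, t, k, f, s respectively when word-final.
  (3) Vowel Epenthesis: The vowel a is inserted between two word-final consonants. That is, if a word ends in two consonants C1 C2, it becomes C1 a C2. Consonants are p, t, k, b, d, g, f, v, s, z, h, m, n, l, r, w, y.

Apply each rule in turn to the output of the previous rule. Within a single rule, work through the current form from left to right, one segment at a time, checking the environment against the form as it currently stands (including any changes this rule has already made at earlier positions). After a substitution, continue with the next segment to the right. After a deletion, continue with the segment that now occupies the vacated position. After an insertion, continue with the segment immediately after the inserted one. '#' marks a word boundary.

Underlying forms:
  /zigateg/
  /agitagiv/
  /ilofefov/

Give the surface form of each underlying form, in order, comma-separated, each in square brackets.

[zihatek], [ahitahif], [ilofefof]

/zigateg/:
  (1) Stop Lenition: [zigateg] → [zihateg]
  (2) Final Devoicing: [zihateg] → [zihatek]
  (3) Vowel Epenthesis: no change — [zihatek]
/agitagiv/:
  (1) Stop Lenition: [agitagiv] → [ahitahiv]
  (2) Final Devoicing: [ahitahiv] → [ahitahif]
  (3) Vowel Epenthesis: no change — [ahitahif]
/ilofefov/:
  (1) Stop Lenition: no change — [ilofefov]
  (2) Final Devoicing: [ilofefov] → [ilofefof]
  (3) Vowel Epenthesis: no change — [ilofefof]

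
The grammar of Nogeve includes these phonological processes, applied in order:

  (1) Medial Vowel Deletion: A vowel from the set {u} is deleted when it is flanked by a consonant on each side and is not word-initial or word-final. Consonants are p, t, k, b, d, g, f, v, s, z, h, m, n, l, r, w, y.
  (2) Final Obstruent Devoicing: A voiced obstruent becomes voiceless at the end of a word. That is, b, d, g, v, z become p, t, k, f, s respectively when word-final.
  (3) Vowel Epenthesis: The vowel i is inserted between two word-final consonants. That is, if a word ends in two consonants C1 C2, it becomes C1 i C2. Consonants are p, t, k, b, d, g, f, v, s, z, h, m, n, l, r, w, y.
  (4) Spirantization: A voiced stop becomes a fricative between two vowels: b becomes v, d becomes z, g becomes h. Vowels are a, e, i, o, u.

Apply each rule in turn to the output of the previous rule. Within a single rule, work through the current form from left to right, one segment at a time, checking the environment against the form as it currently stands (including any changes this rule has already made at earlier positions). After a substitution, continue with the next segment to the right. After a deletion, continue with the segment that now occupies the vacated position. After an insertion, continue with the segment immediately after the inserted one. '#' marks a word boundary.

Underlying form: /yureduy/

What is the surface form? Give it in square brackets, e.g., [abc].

(1) Medial Vowel Deletion: [yureduy] → [yredy]
(2) Final Obstruent Devoicing: no change — [yredy]
(3) Vowel Epenthesis: [yredy] → [yrediy]
(4) Spirantization: [yrediy] → [yreziy]

[yreziy]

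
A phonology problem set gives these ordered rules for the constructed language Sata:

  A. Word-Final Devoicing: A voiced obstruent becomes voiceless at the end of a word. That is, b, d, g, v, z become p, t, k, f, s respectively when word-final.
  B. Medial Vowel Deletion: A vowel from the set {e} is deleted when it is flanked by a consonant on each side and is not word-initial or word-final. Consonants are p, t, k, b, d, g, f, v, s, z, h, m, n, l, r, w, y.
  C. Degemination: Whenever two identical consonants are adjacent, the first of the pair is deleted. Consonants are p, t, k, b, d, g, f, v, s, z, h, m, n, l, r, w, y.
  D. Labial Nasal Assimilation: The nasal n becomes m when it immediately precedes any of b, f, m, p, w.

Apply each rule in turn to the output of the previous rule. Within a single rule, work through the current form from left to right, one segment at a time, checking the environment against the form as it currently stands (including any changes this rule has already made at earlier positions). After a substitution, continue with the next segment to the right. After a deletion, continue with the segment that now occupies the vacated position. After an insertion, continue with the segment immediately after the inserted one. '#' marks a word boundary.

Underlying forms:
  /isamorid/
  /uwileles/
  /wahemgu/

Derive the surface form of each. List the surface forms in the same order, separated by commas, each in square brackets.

/isamorid/:
  A Word-Final Devoicing: [isamorid] → [isamorit]
  B Medial Vowel Deletion: no change — [isamorit]
  C Degemination: no change — [isamorit]
  D Labial Nasal Assimilation: no change — [isamorit]
/uwileles/:
  A Word-Final Devoicing: no change — [uwileles]
  B Medial Vowel Deletion: [uwileles] → [uwills]
  C Degemination: [uwills] → [uwils]
  D Labial Nasal Assimilation: no change — [uwils]
/wahemgu/:
  A Word-Final Devoicing: no change — [wahemgu]
  B Medial Vowel Deletion: [wahemgu] → [wahmgu]
  C Degemination: no change — [wahmgu]
  D Labial Nasal Assimilation: no change — [wahmgu]

[isamorit], [uwils], [wahmgu]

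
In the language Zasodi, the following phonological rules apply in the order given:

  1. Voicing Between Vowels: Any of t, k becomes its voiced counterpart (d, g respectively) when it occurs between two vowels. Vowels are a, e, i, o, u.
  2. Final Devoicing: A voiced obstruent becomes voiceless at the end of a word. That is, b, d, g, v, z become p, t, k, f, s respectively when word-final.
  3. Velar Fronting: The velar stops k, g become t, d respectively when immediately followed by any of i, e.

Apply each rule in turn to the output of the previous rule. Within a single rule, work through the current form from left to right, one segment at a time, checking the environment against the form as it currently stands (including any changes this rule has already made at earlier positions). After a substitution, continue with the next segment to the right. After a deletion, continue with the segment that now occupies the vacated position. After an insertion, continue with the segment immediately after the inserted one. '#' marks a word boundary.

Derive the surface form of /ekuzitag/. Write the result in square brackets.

[eguzidak]

1 Voicing Between Vowels: [ekuzitag] → [eguzidag]
2 Final Devoicing: [eguzidag] → [eguzidak]
3 Velar Fronting: no change — [eguzidak]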